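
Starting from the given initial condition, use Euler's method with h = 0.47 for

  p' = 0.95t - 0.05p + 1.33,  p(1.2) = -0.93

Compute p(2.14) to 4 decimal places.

1.6176

Euler: p_{n+1} = p_n + h·f(t_n, p_n).
t=1.200000, p=-0.930000: f=2.516500 → p ← -0.930000 + 0.47·2.516500 = 0.252755
t=1.670000, p=0.252755: f=2.903862 → p ← 0.252755 + 0.47·2.903862 = 1.617570
p(2.14) ≈ 1.6176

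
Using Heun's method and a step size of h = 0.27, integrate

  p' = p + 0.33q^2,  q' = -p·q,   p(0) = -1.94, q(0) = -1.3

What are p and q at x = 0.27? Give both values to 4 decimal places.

-2.2641, -2.2591

Heun on (p,q): k1 = f(x_n, state_n); k2 = f(x_n + h, state_n + h·k1); state_{n+1} = state_n + (h/2)·(k1 + k2).
0.000000: (-1.940000, -1.300000)
  k1 = (-1.382300, -2.522000)
  predictor → (-2.313221, -1.980940)
  k2 = (-1.018260, -4.582352)
  → (-2.264076, -2.259088)
(p(0.27), q(0.27)) ≈ (-2.2641, -2.2591)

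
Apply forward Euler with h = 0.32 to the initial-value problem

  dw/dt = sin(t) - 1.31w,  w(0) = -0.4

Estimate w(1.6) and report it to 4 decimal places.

0.5166

Euler: w_{n+1} = w_n + h·f(t_n, w_n).
t=0.000000, w=-0.400000: f=0.524000 → w ← -0.400000 + 0.32·0.524000 = -0.232320
t=0.320000, w=-0.232320: f=0.618906 → w ← -0.232320 + 0.32·0.618906 = -0.034270
t=0.640000, w=-0.034270: f=0.642089 → w ← -0.034270 + 0.32·0.642089 = 0.171198
t=0.960000, w=0.171198: f=0.594922 → w ← 0.171198 + 0.32·0.594922 = 0.361573
t=1.280000, w=0.361573: f=0.484355 → w ← 0.361573 + 0.32·0.484355 = 0.516567
w(1.6) ≈ 0.5166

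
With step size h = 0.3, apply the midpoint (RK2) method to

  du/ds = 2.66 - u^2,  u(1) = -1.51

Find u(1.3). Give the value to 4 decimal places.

Midpoint: k1 = f(s_n, u_n); k2 = f(s_n + h/2, u_n + (h/2)·k1); u_{n+1} = u_n + h·k2.
s=1.000000, u=-1.510000:
  k1 = f(1.000000, -1.510000) = 0.379900
  k2 = f(1.150000, -1.453015) = 0.548747
  u ← -1.510000 + 0.3·0.548747 = -1.345376
u(1.3) ≈ -1.3454

-1.3454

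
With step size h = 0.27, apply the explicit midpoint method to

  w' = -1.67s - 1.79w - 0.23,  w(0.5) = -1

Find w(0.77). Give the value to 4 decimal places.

-0.9124

Midpoint: k1 = f(s_n, w_n); k2 = f(s_n + h/2, w_n + (h/2)·k1); w_{n+1} = w_n + h·k2.
s=0.500000, w=-1.000000:
  k1 = f(0.500000, -1.000000) = 0.725000
  k2 = f(0.635000, -0.902125) = 0.324354
  w ← -1.000000 + 0.27·0.324354 = -0.912424
w(0.77) ≈ -0.9124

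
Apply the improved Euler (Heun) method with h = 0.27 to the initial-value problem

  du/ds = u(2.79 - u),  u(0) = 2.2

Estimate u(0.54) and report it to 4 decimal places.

2.6084

Heun: k1 = f(s_n, u_n); k2 = f(s_n + h, u_n + h·k1); u_{n+1} = u_n + (h/2)·(k1 + k2).
s=0.000000, u=2.200000:
  k1 = f(0.000000, 2.200000) = 1.298000
  k2 = f(0.270000, 2.550460) = 0.610937
  u ← 2.200000 + (0.27/2)·(1.298000 + 0.610937) = 2.457707
s=0.270000, u=2.457707:
  k1 = f(0.270000, 2.457707) = 0.816680
  k2 = f(0.540000, 2.678210) = 0.299397
  u ← 2.457707 + (0.27/2)·(0.816680 + 0.299397) = 2.608377
u(0.54) ≈ 2.6084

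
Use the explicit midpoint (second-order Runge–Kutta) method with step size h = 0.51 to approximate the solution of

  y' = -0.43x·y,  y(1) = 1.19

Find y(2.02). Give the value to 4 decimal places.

0.6082

Midpoint: k1 = f(x_n, y_n); k2 = f(x_n + h/2, y_n + (h/2)·k1); y_{n+1} = y_n + h·k2.
x=1.000000, y=1.190000:
  k1 = f(1.000000, 1.190000) = -0.511700
  k2 = f(1.255000, 1.059516) = -0.571768
  y ← 1.190000 + 0.51·(-0.571768) = 0.898398
x=1.510000, y=0.898398:
  k1 = f(1.510000, 0.898398) = -0.583330
  k2 = f(1.765000, 0.749649) = -0.568946
  y ← 0.898398 + 0.51·(-0.568946) = 0.608236
y(2.02) ≈ 0.6082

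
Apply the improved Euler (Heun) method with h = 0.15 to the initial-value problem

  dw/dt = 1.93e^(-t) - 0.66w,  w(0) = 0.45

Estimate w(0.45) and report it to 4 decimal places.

0.9316

Heun: k1 = f(t_n, w_n); k2 = f(t_n + h, w_n + h·k1); w_{n+1} = w_n + (h/2)·(k1 + k2).
t=0.000000, w=0.450000:
  k1 = f(0.000000, 0.450000) = 1.633000
  k2 = f(0.150000, 0.694950) = 1.202499
  w ← 0.450000 + (0.15/2)·(1.633000 + 1.202499) = 0.662662
t=0.150000, w=0.662662:
  k1 = f(0.150000, 0.662662) = 1.223809
  k2 = f(0.300000, 0.846234) = 0.871265
  w ← 0.662662 + (0.15/2)·(1.223809 + 0.871265) = 0.819793
t=0.300000, w=0.819793:
  k1 = f(0.300000, 0.819793) = 0.888716
  k2 = f(0.450000, 0.953100) = 0.601576
  w ← 0.819793 + (0.15/2)·(0.888716 + 0.601576) = 0.931565
w(0.45) ≈ 0.9316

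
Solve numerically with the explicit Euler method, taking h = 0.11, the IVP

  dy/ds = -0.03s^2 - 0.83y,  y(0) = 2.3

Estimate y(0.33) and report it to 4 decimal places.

1.7256

Euler: y_{n+1} = y_n + h·f(s_n, y_n).
s=0.000000, y=2.300000: f=-1.909000 → y ← 2.300000 + 0.11·(-1.909000) = 2.090010
s=0.110000, y=2.090010: f=-1.735071 → y ← 2.090010 + 0.11·(-1.735071) = 1.899152
s=0.220000, y=1.899152: f=-1.577748 → y ← 1.899152 + 0.11·(-1.577748) = 1.725600
y(0.33) ≈ 1.7256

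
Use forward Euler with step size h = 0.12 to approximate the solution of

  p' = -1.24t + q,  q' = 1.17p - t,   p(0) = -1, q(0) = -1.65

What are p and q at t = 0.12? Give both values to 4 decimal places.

Euler on (p,q): p_{n+1} = p_n + h·p', q_{n+1} = q_n + h·q'.
0.000000: (-1.000000, -1.650000); f=(-1.650000, -1.170000) → (-1.198000, -1.790400)
(p(0.12), q(0.12)) ≈ (-1.1980, -1.7904)

-1.1980, -1.7904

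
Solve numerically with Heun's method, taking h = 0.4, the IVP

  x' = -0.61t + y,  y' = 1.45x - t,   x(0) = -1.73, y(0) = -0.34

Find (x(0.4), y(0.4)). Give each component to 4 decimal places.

-2.1155, -1.4628

Heun on (x,y): k1 = f(t_n, state_n); k2 = f(t_n + h, state_n + h·k1); state_{n+1} = state_n + (h/2)·(k1 + k2).
0.000000: (-1.730000, -0.340000)
  k1 = (-0.340000, -2.508500)
  predictor → (-1.866000, -1.343400)
  k2 = (-1.587400, -3.105700)
  → (-2.115480, -1.462840)
(x(0.4), y(0.4)) ≈ (-2.1155, -1.4628)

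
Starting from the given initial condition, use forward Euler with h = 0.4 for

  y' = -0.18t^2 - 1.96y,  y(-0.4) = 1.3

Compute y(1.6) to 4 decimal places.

Euler: y_{n+1} = y_n + h·f(t_n, y_n).
t=-0.400000, y=1.300000: f=-2.576800 → y ← 1.300000 + 0.4·(-2.576800) = 0.269280
t=0.000000, y=0.269280: f=-0.527789 → y ← 0.269280 + 0.4·(-0.527789) = 0.058164
t=0.400000, y=0.058164: f=-0.142802 → y ← 0.058164 + 0.4·(-0.142802) = 0.001044
t=0.800000, y=0.001044: f=-0.117245 → y ← 0.001044 + 0.4·(-0.117245) = -0.045855
t=1.200000, y=-0.045855: f=-0.169325 → y ← -0.045855 + 0.4·(-0.169325) = -0.113585
y(1.6) ≈ -0.1136

-0.1136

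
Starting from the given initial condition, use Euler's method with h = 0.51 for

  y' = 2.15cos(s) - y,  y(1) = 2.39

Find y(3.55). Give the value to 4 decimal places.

-1.5356

Euler: y_{n+1} = y_n + h·f(s_n, y_n).
s=1.000000, y=2.390000: f=-1.228350 → y ← 2.390000 + 0.51·(-1.228350) = 1.763541
s=1.510000, y=1.763541: f=-1.632910 → y ← 1.763541 + 0.51·(-1.632910) = 0.930757
s=2.020000, y=0.930757: f=-1.864391 → y ← 0.930757 + 0.51·(-1.864391) = -0.020082
s=2.530000, y=-0.020082: f=-1.740197 → y ← -0.020082 + 0.51·(-1.740197) = -0.907583
s=3.040000, y=-0.907583: f=-1.231332 → y ← -0.907583 + 0.51·(-1.231332) = -1.535562
y(3.55) ≈ -1.5356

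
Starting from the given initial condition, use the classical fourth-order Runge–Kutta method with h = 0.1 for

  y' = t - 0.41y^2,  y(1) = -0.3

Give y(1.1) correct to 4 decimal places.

-0.1976

RK4: k1 = f(t_n, y_n); k2 = f(t_n + h/2, y_n + (h/2)·k1); k3 = f(t_n + h/2, y_n + (h/2)·k2); k4 = f(t_n + h, y_n + h·k3); y_{n+1} = y_n + (h/6)·(k1 + 2k2 + 2k3 + k4).
t=1.000000, y=-0.300000:
  k1 = f(1.000000, -0.300000) = 0.963100
  k2 = f(1.050000, -0.251845) = 1.023995
  k3 = f(1.050000, -0.248800) = 1.024620
  k4 = f(1.100000, -0.197538) = 1.084001
  y ← -0.300000 + (0.1/6)·(k1 + 2k2 + 2k3 + k4) = -0.197594
y(1.1) ≈ -0.1976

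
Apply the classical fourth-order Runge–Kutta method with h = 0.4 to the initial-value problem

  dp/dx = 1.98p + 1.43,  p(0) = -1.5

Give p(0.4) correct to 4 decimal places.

RK4: k1 = f(x_n, p_n); k2 = f(x_n + h/2, p_n + (h/2)·k1); k3 = f(x_n + h/2, p_n + (h/2)·k2); k4 = f(x_n + h, p_n + h·k3); p_{n+1} = p_n + (h/6)·(k1 + 2k2 + 2k3 + k4).
x=0.000000, p=-1.500000:
  k1 = f(0.000000, -1.500000) = -1.540000
  k2 = f(0.200000, -1.808000) = -2.149840
  k3 = f(0.200000, -1.929968) = -2.391337
  k4 = f(0.400000, -2.456535) = -3.433939
  p ← -1.500000 + (0.4/6)·(k1 + 2k2 + 2k3 + k4) = -2.437086
p(0.4) ≈ -2.4371

-2.4371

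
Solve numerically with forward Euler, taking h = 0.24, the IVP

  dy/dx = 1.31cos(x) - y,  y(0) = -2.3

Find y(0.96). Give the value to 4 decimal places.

-0.0046

Euler: y_{n+1} = y_n + h·f(x_n, y_n).
x=0.000000, y=-2.300000: f=3.610000 → y ← -2.300000 + 0.24·3.610000 = -1.433600
x=0.240000, y=-1.433600: f=2.706053 → y ← -1.433600 + 0.24·2.706053 = -0.784147
x=0.480000, y=-0.784147: f=1.946111 → y ← -0.784147 + 0.24·1.946111 = -0.317081
x=0.720000, y=-0.317081: f=1.301946 → y ← -0.317081 + 0.24·1.301946 = -0.004614
y(0.96) ≈ -0.0046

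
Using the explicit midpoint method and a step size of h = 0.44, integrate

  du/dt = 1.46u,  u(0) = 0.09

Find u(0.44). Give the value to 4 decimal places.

Midpoint: k1 = f(t_n, u_n); k2 = f(t_n + h/2, u_n + (h/2)·k1); u_{n+1} = u_n + h·k2.
t=0.000000, u=0.090000:
  k1 = f(0.000000, 0.090000) = 0.131400
  k2 = f(0.220000, 0.118908) = 0.173606
  u ← 0.090000 + 0.44·0.173606 = 0.166386
u(0.44) ≈ 0.1664

0.1664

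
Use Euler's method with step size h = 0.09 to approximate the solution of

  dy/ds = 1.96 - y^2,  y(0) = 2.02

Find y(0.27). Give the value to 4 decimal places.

1.6194

Euler: y_{n+1} = y_n + h·f(s_n, y_n).
s=0.000000, y=2.020000: f=-2.120400 → y ← 2.020000 + 0.09·(-2.120400) = 1.829164
s=0.090000, y=1.829164: f=-1.385841 → y ← 1.829164 + 0.09·(-1.385841) = 1.704438
s=0.180000, y=1.704438: f=-0.945110 → y ← 1.704438 + 0.09·(-0.945110) = 1.619378
y(0.27) ≈ 1.6194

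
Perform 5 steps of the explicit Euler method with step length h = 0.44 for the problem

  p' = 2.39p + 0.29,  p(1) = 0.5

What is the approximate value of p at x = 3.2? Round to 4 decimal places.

Euler: p_{n+1} = p_n + h·f(x_n, p_n).
x=1.000000, p=0.500000: f=1.485000 → p ← 0.500000 + 0.44·1.485000 = 1.153400
x=1.440000, p=1.153400: f=3.046626 → p ← 1.153400 + 0.44·3.046626 = 2.493915
x=1.880000, p=2.493915: f=6.250458 → p ← 2.493915 + 0.44·6.250458 = 5.244117
x=2.320000, p=5.244117: f=12.823439 → p ← 5.244117 + 0.44·12.823439 = 10.886430
x=2.760000, p=10.886430: f=26.308568 → p ← 10.886430 + 0.44·26.308568 = 22.462200
p(3.2) ≈ 22.4622

22.4622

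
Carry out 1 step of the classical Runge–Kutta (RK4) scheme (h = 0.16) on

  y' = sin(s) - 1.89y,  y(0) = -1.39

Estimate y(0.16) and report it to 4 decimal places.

-1.0157

RK4: k1 = f(s_n, y_n); k2 = f(s_n + h/2, y_n + (h/2)·k1); k3 = f(s_n + h/2, y_n + (h/2)·k2); k4 = f(s_n + h, y_n + h·k3); y_{n+1} = y_n + (h/6)·(k1 + 2k2 + 2k3 + k4).
s=0.000000, y=-1.390000:
  k1 = f(0.000000, -1.390000) = 2.627100
  k2 = f(0.080000, -1.179832) = 2.309797
  k3 = f(0.080000, -1.205216) = 2.357773
  k4 = f(0.160000, -1.012756) = 2.073428
  y ← -1.390000 + (0.16/6)·(k1 + 2k2 + 2k3 + k4) = -1.015716
y(0.16) ≈ -1.0157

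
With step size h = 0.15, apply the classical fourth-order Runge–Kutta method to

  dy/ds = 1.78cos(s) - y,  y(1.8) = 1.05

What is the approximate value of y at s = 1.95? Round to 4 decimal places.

0.8291

RK4: k1 = f(s_n, y_n); k2 = f(s_n + h/2, y_n + (h/2)·k1); k3 = f(s_n + h/2, y_n + (h/2)·k2); k4 = f(s_n + h, y_n + h·k3); y_{n+1} = y_n + (h/6)·(k1 + 2k2 + 2k3 + k4).
s=1.800000, y=1.050000:
  k1 = f(1.800000, 1.050000) = -1.454420
  k2 = f(1.875000, 0.940919) = -1.474088
  k3 = f(1.875000, 0.939443) = -1.472613
  k4 = f(1.950000, 0.829108) = -1.488030
  y ← 1.050000 + (0.15/6)·(k1 + 2k2 + 2k3 + k4) = 0.829104
y(1.95) ≈ 0.8291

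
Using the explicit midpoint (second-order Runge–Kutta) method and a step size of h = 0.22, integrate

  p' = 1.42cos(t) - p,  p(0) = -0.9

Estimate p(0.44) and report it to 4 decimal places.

Midpoint: k1 = f(t_n, p_n); k2 = f(t_n + h/2, p_n + (h/2)·k1); p_{n+1} = p_n + h·k2.
t=0.000000, p=-0.900000:
  k1 = f(0.000000, -0.900000) = 2.320000
  k2 = f(0.110000, -0.644800) = 2.056218
  p ← -0.900000 + 0.22·2.056218 = -0.447632
t=0.220000, p=-0.447632:
  k1 = f(0.220000, -0.447632) = 1.833406
  k2 = f(0.330000, -0.245957) = 1.589338
  p ← -0.447632 + 0.22·1.589338 = -0.097978
p(0.44) ≈ -0.0980

-0.0980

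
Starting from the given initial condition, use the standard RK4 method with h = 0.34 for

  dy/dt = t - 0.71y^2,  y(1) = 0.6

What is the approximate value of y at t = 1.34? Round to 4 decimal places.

0.8671

RK4: k1 = f(t_n, y_n); k2 = f(t_n + h/2, y_n + (h/2)·k1); k3 = f(t_n + h/2, y_n + (h/2)·k2); k4 = f(t_n + h, y_n + h·k3); y_{n+1} = y_n + (h/6)·(k1 + 2k2 + 2k3 + k4).
t=1.000000, y=0.600000:
  k1 = f(1.000000, 0.600000) = 0.744400
  k2 = f(1.170000, 0.726548) = 0.795211
  k3 = f(1.170000, 0.735186) = 0.786246
  k4 = f(1.340000, 0.867324) = 0.805902
  y ← 0.600000 + (0.34/6)·(k1 + 2k2 + 2k3 + k4) = 0.867082
y(1.34) ≈ 0.8671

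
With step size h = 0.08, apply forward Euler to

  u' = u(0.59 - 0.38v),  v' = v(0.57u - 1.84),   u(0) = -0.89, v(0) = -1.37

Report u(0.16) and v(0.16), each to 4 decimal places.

-1.0476, -0.8998

Euler on (u,v): u_{n+1} = u_n + h·u', v_{n+1} = v_n + h·v'.
0.000000: (-0.890000, -1.370000); f=(-0.988434, 3.215801) → (-0.969075, -1.112736)
0.080000: (-0.969075, -1.112736); f=(-0.981517, 2.662079) → (-1.047596, -0.899770)
(u(0.16), v(0.16)) ≈ (-1.0476, -0.8998)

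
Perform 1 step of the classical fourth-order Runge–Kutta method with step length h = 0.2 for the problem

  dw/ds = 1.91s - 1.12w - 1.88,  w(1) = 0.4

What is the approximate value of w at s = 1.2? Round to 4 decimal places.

0.3606

RK4: k1 = f(s_n, w_n); k2 = f(s_n + h/2, w_n + (h/2)·k1); k3 = f(s_n + h/2, w_n + (h/2)·k2); k4 = f(s_n + h, w_n + h·k3); w_{n+1} = w_n + (h/6)·(k1 + 2k2 + 2k3 + k4).
s=1.000000, w=0.400000:
  k1 = f(1.000000, 0.400000) = -0.418000
  k2 = f(1.100000, 0.358200) = -0.180184
  k3 = f(1.100000, 0.381982) = -0.206819
  k4 = f(1.200000, 0.358636) = 0.010328
  w ← 0.400000 + (0.2/6)·(k1 + 2k2 + 2k3 + k4) = 0.360611
w(1.2) ≈ 0.3606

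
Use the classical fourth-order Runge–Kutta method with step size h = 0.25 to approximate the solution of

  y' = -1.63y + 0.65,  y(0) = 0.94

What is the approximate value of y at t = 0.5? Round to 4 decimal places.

RK4: k1 = f(t_n, y_n); k2 = f(t_n + h/2, y_n + (h/2)·k1); k3 = f(t_n + h/2, y_n + (h/2)·k2); k4 = f(t_n + h, y_n + h·k3); y_{n+1} = y_n + (h/6)·(k1 + 2k2 + 2k3 + k4).
t=0.000000, y=0.940000:
  k1 = f(0.000000, 0.940000) = -0.882200
  k2 = f(0.125000, 0.829725) = -0.702452
  k3 = f(0.125000, 0.852194) = -0.739075
  k4 = f(0.250000, 0.755231) = -0.581027
  y ← 0.940000 + (0.25/6)·(k1 + 2k2 + 2k3 + k4) = 0.758905
t=0.250000, y=0.758905:
  k1 = f(0.250000, 0.758905) = -0.587015
  k2 = f(0.375000, 0.685528) = -0.467411
  k3 = f(0.375000, 0.700479) = -0.491780
  k4 = f(0.500000, 0.635960) = -0.386615
  y ← 0.758905 + (0.25/6)·(k1 + 2k2 + 2k3 + k4) = 0.638404
y(0.5) ≈ 0.6384

0.6384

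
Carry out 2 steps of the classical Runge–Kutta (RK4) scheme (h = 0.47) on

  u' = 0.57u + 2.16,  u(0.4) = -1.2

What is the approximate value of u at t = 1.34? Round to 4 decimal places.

0.6354

RK4: k1 = f(t_n, u_n); k2 = f(t_n + h/2, u_n + (h/2)·k1); k3 = f(t_n + h/2, u_n + (h/2)·k2); k4 = f(t_n + h, u_n + h·k3); u_{n+1} = u_n + (h/6)·(k1 + 2k2 + 2k3 + k4).
t=0.400000, u=-1.200000:
  k1 = f(0.400000, -1.200000) = 1.476000
  k2 = f(0.635000, -0.853140) = 1.673710
  k3 = f(0.635000, -0.806678) = 1.700193
  k4 = f(0.870000, -0.400909) = 1.931482
  u ← -1.200000 + (0.47/6)·(k1 + 2k2 + 2k3 + k4) = -0.404502
t=0.870000, u=-0.404502:
  k1 = f(0.870000, -0.404502) = 1.929434
  k2 = f(1.105000, 0.048915) = 2.187881
  k3 = f(1.105000, 0.109650) = 2.222500
  k4 = f(1.340000, 0.640073) = 2.524842
  u ← -0.404502 + (0.47/6)·(k1 + 2k2 + 2k3 + k4) = 0.635376
u(1.34) ≈ 0.6354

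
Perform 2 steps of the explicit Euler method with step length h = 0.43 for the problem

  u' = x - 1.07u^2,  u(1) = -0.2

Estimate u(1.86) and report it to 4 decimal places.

0.8059

Euler: u_{n+1} = u_n + h·f(x_n, u_n).
x=1.000000, u=-0.200000: f=0.957200 → u ← -0.200000 + 0.43·0.957200 = 0.211596
x=1.430000, u=0.211596: f=1.382093 → u ← 0.211596 + 0.43·1.382093 = 0.805896
u(1.86) ≈ 0.8059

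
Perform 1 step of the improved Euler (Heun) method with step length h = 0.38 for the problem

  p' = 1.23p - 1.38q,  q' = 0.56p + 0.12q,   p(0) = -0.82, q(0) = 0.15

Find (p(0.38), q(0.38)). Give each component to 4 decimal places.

Heun on (p,q): k1 = f(t_n, state_n); k2 = f(t_n + h, state_n + h·k1); state_{n+1} = state_n + (h/2)·(k1 + k2).
0.000000: (-0.820000, 0.150000)
  k1 = (-1.215600, -0.441200)
  predictor → (-1.281928, -0.017656)
  k2 = (-1.552406, -0.719998)
  → (-1.345921, -0.070628)
(p(0.38), q(0.38)) ≈ (-1.3459, -0.0706)

-1.3459, -0.0706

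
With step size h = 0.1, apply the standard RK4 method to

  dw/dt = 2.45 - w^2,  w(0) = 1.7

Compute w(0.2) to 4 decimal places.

RK4: k1 = f(t_n, w_n); k2 = f(t_n + h/2, w_n + (h/2)·k1); k3 = f(t_n + h/2, w_n + (h/2)·k2); k4 = f(t_n + h, w_n + h·k3); w_{n+1} = w_n + (h/6)·(k1 + 2k2 + 2k3 + k4).
t=0.000000, w=1.700000:
  k1 = f(0.000000, 1.700000) = -0.440000
  k2 = f(0.050000, 1.678000) = -0.365684
  k3 = f(0.050000, 1.681716) = -0.378168
  k4 = f(0.100000, 1.662183) = -0.312853
  w ← 1.700000 + (0.1/6)·(k1 + 2k2 + 2k3 + k4) = 1.662657
t=0.100000, w=1.662657:
  k1 = f(0.100000, 1.662657) = -0.314430
  k2 = f(0.150000, 1.646936) = -0.262398
  k3 = f(0.150000, 1.649537) = -0.270974
  k4 = f(0.200000, 1.635560) = -0.225056
  w ← 1.662657 + (0.1/6)·(k1 + 2k2 + 2k3 + k4) = 1.635887
w(0.2) ≈ 1.6359

1.6359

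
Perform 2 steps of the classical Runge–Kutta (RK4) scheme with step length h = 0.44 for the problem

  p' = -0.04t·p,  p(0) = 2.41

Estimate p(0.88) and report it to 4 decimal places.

RK4: k1 = f(t_n, p_n); k2 = f(t_n + h/2, p_n + (h/2)·k1); k3 = f(t_n + h/2, p_n + (h/2)·k2); k4 = f(t_n + h, p_n + h·k3); p_{n+1} = p_n + (h/6)·(k1 + 2k2 + 2k3 + k4).
t=0.000000, p=2.410000:
  k1 = f(0.000000, 2.410000) = 0.000000
  k2 = f(0.220000, 2.410000) = -0.021208
  k3 = f(0.220000, 2.405334) = -0.021167
  k4 = f(0.440000, 2.400687) = -0.042252
  p ← 2.410000 + (0.44/6)·(k1 + 2k2 + 2k3 + k4) = 2.400687
t=0.440000, p=2.400687:
  k1 = f(0.440000, 2.400687) = -0.042252
  k2 = f(0.660000, 2.391391) = -0.063133
  k3 = f(0.660000, 2.386797) = -0.063011
  k4 = f(0.880000, 2.372961) = -0.083528
  p ← 2.400687 + (0.44/6)·(k1 + 2k2 + 2k3 + k4) = 2.372961
p(0.88) ≈ 2.3730

2.3730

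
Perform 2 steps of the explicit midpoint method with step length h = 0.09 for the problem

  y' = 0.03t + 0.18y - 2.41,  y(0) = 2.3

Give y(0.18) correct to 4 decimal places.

1.9353

Midpoint: k1 = f(t_n, y_n); k2 = f(t_n + h/2, y_n + (h/2)·k1); y_{n+1} = y_n + h·k2.
t=0.000000, y=2.300000:
  k1 = f(0.000000, 2.300000) = -1.996000
  k2 = f(0.045000, 2.210180) = -2.010818
  y ← 2.300000 + 0.09·(-2.010818) = 2.119026
t=0.090000, y=2.119026:
  k1 = f(0.090000, 2.119026) = -2.025875
  k2 = f(0.135000, 2.027862) = -2.040935
  y ← 2.119026 + 0.09·(-2.040935) = 1.935342
y(0.18) ≈ 1.9353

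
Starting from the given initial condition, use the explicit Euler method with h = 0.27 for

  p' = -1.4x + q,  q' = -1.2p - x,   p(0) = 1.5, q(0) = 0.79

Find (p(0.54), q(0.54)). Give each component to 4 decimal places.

1.6933, -0.3240

Euler on (p,q): p_{n+1} = p_n + h·p', q_{n+1} = q_n + h·q'.
0.000000: (1.500000, 0.790000); f=(0.790000, -1.800000) → (1.713300, 0.304000)
0.270000: (1.713300, 0.304000); f=(-0.074000, -2.325960) → (1.693320, -0.324009)
(p(0.54), q(0.54)) ≈ (1.6933, -0.3240)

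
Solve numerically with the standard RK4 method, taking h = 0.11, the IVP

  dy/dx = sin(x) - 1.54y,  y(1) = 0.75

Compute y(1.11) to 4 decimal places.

0.7212

RK4: k1 = f(x_n, y_n); k2 = f(x_n + h/2, y_n + (h/2)·k1); k3 = f(x_n + h/2, y_n + (h/2)·k2); k4 = f(x_n + h, y_n + h·k3); y_{n+1} = y_n + (h/6)·(k1 + 2k2 + 2k3 + k4).
x=1.000000, y=0.750000:
  k1 = f(1.000000, 0.750000) = -0.313529
  k2 = f(1.055000, 0.732756) = -0.258544
  k3 = f(1.055000, 0.735780) = -0.263201
  k4 = f(1.110000, 0.721048) = -0.214715
  y ← 0.750000 + (0.11/6)·(k1 + 2k2 + 2k3 + k4) = 0.721185
y(1.11) ≈ 0.7212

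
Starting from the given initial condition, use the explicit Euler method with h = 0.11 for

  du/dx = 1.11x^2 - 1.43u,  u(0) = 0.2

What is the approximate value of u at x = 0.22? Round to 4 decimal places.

Euler: u_{n+1} = u_n + h·f(x_n, u_n).
x=0.000000, u=0.200000: f=-0.286000 → u ← 0.200000 + 0.11·(-0.286000) = 0.168540
x=0.110000, u=0.168540: f=-0.227581 → u ← 0.168540 + 0.11·(-0.227581) = 0.143506
u(0.22) ≈ 0.1435

0.1435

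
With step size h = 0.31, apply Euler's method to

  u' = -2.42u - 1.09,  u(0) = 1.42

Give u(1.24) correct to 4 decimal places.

Euler: u_{n+1} = u_n + h·f(x_n, u_n).
x=0.000000, u=1.420000: f=-4.526400 → u ← 1.420000 + 0.31·(-4.526400) = 0.016816
x=0.310000, u=0.016816: f=-1.130695 → u ← 0.016816 + 0.31·(-1.130695) = -0.333699
x=0.620000, u=-0.333699: f=-0.282448 → u ← -0.333699 + 0.31·(-0.282448) = -0.421258
x=0.930000, u=-0.421258: f=-0.070555 → u ← -0.421258 + 0.31·(-0.070555) = -0.443130
u(1.24) ≈ -0.4431

-0.4431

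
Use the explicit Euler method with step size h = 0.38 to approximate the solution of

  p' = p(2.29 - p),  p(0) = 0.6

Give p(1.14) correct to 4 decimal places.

1.9309

Euler: p_{n+1} = p_n + h·f(t_n, p_n).
t=0.000000, p=0.600000: f=1.014000 → p ← 0.600000 + 0.38·1.014000 = 0.985320
t=0.380000, p=0.985320: f=1.285527 → p ← 0.985320 + 0.38·1.285527 = 1.473820
t=0.760000, p=1.473820: f=1.202902 → p ← 1.473820 + 0.38·1.202902 = 1.930923
p(1.14) ≈ 1.9309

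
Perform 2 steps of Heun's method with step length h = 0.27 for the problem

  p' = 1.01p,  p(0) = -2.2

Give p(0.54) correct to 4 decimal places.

Heun: k1 = f(x_n, p_n); k2 = f(x_n + h, p_n + h·k1); p_{n+1} = p_n + (h/2)·(k1 + k2).
x=0.000000, p=-2.200000:
  k1 = f(0.000000, -2.200000) = -2.222000
  k2 = f(0.270000, -2.799940) = -2.827939
  p ← -2.200000 + (0.27/2)·(-2.222000 + (-2.827939)) = -2.881742
x=0.270000, p=-2.881742:
  k1 = f(0.270000, -2.881742) = -2.910559
  k2 = f(0.540000, -3.667593) = -3.704269
  p ← -2.881742 + (0.27/2)·(-2.910559 + (-3.704269)) = -3.774744
p(0.54) ≈ -3.7747

-3.7747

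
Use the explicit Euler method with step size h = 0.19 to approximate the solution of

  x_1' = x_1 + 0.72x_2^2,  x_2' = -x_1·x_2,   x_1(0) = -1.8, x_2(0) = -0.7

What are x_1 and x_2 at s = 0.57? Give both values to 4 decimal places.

-2.5600, -1.8942

Euler on (x_1,x_2): x_1_{n+1} = x_1_n + h·x_1', x_2_{n+1} = x_2_n + h·x_2'.
0.000000: (-1.800000, -0.700000); f=(-1.447200, -1.260000) → (-2.074968, -0.939400)
0.190000: (-2.074968, -0.939400); f=(-1.439588, -1.949225) → (-2.348490, -1.309753)
0.380000: (-2.348490, -1.309753); f=(-1.113364, -3.075941) → (-2.560029, -1.894181)
(x_1(0.57), x_2(0.57)) ≈ (-2.5600, -1.8942)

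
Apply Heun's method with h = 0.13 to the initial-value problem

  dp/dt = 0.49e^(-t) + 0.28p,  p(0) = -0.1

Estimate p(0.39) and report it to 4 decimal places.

Heun: k1 = f(t_n, p_n); k2 = f(t_n + h, p_n + h·k1); p_{n+1} = p_n + (h/2)·(k1 + k2).
t=0.000000, p=-0.100000:
  k1 = f(0.000000, -0.100000) = 0.462000
  k2 = f(0.130000, -0.039940) = 0.419084
  p ← -0.100000 + (0.13/2)·(0.462000 + 0.419084) = -0.042730
t=0.130000, p=-0.042730:
  k1 = f(0.130000, -0.042730) = 0.418302
  k2 = f(0.260000, 0.011650) = 0.381077
  p ← -0.042730 + (0.13/2)·(0.418302 + 0.381077) = 0.009230
t=0.260000, p=0.009230:
  k1 = f(0.260000, 0.009230) = 0.380400
  k2 = f(0.390000, 0.058682) = 0.348189
  p ← 0.009230 + (0.13/2)·(0.380400 + 0.348189) = 0.056588
p(0.39) ≈ 0.0566

0.0566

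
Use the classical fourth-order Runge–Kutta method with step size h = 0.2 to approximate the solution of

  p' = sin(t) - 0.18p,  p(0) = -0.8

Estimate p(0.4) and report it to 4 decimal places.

RK4: k1 = f(t_n, p_n); k2 = f(t_n + h/2, p_n + (h/2)·k1); k3 = f(t_n + h/2, p_n + (h/2)·k2); k4 = f(t_n + h, p_n + h·k3); p_{n+1} = p_n + (h/6)·(k1 + 2k2 + 2k3 + k4).
t=0.000000, p=-0.800000:
  k1 = f(0.000000, -0.800000) = 0.144000
  k2 = f(0.100000, -0.785600) = 0.241241
  k3 = f(0.100000, -0.775876) = 0.239491
  k4 = f(0.200000, -0.752102) = 0.334048
  p ← -0.800000 + (0.2/6)·(k1 + 2k2 + 2k3 + k4) = -0.752016
t=0.200000, p=-0.752016:
  k1 = f(0.200000, -0.752016) = 0.334032
  k2 = f(0.300000, -0.718613) = 0.424871
  k3 = f(0.300000, -0.709529) = 0.423235
  k4 = f(0.400000, -0.667369) = 0.509545
  p ← -0.752016 + (0.2/6)·(k1 + 2k2 + 2k3 + k4) = -0.667357
p(0.4) ≈ -0.6674

-0.6674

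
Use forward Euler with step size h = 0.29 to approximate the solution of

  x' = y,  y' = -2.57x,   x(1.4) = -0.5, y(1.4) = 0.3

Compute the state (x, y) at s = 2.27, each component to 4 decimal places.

Euler on (x,y): x_{n+1} = x_n + h·x', y_{n+1} = y_n + h·y'.
1.400000: (-0.500000, 0.300000); f=(0.300000, 1.285000) → (-0.413000, 0.672650)
1.690000: (-0.413000, 0.672650); f=(0.672650, 1.061410) → (-0.217932, 0.980459)
1.980000: (-0.217932, 0.980459); f=(0.980459, 0.560084) → (0.066402, 1.142883)
(x(2.27), y(2.27)) ≈ (0.0664, 1.1429)

0.0664, 1.1429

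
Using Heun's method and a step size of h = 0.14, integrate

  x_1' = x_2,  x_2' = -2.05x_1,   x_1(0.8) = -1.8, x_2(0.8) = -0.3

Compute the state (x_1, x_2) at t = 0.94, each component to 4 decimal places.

Heun on (x_1,x_2): k1 = f(t_n, state_n); k2 = f(t_n + h, state_n + h·k1); state_{n+1} = state_n + (h/2)·(k1 + k2).
0.800000: (-1.800000, -0.300000)
  k1 = (-0.300000, 3.690000)
  predictor → (-1.842000, 0.216600)
  k2 = (0.216600, 3.776100)
  → (-1.805838, 0.222627)
(x_1(0.94), x_2(0.94)) ≈ (-1.8058, 0.2226)

-1.8058, 0.2226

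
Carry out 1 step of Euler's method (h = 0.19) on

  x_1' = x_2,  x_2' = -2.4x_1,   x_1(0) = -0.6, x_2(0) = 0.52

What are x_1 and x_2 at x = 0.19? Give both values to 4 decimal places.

Euler on (x_1,x_2): x_1_{n+1} = x_1_n + h·x_1', x_2_{n+1} = x_2_n + h·x_2'.
0.000000: (-0.600000, 0.520000); f=(0.520000, 1.440000) → (-0.501200, 0.793600)
(x_1(0.19), x_2(0.19)) ≈ (-0.5012, 0.7936)

-0.5012, 0.7936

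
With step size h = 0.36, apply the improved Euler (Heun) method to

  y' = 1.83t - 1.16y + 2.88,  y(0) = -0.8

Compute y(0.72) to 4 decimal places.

Heun: k1 = f(t_n, y_n); k2 = f(t_n + h, y_n + h·k1); y_{n+1} = y_n + (h/2)·(k1 + k2).
t=0.000000, y=-0.800000:
  k1 = f(0.000000, -0.800000) = 3.808000
  k2 = f(0.360000, 0.570880) = 2.876579
  y ← -0.800000 + (0.36/2)·(3.808000 + 2.876579) = 0.403224
t=0.360000, y=0.403224:
  k1 = f(0.360000, 0.403224) = 3.071060
  k2 = f(0.720000, 1.508806) = 2.447385
  y ← 0.403224 + (0.36/2)·(3.071060 + 2.447385) = 1.396544
y(0.72) ≈ 1.3965

1.3965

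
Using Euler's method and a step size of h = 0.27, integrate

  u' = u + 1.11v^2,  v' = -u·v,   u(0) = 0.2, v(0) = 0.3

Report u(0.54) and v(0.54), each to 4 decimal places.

Euler on (u,v): u_{n+1} = u_n + h·u', v_{n+1} = v_n + h·v'.
0.000000: (0.200000, 0.300000); f=(0.299900, -0.060000) → (0.280973, 0.283800)
0.270000: (0.280973, 0.283800); f=(0.370375, -0.079740) → (0.380974, 0.262270)
(u(0.54), v(0.54)) ≈ (0.3810, 0.2623)

0.3810, 0.2623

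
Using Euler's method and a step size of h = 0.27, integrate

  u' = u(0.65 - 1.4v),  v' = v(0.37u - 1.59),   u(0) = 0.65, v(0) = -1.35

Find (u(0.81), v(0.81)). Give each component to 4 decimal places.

2.2945, -0.4289

Euler on (u,v): u_{n+1} = u_n + h·u', v_{n+1} = v_n + h·v'.
0.000000: (0.650000, -1.350000); f=(1.651000, 1.821825) → (1.095770, -0.858107)
0.270000: (1.095770, -0.858107); f=(2.028654, 1.016484) → (1.643507, -0.583657)
0.540000: (1.643507, -0.583657); f=(2.411220, 0.573094) → (2.294536, -0.428921)
(u(0.81), v(0.81)) ≈ (2.2945, -0.4289)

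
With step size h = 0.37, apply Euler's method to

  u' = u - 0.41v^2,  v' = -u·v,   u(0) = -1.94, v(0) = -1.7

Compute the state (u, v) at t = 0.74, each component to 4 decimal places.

Euler on (u,v): u_{n+1} = u_n + h·u', v_{n+1} = v_n + h·v'.
0.000000: (-1.940000, -1.700000); f=(-3.124900, -3.298000) → (-3.096213, -2.920260)
0.370000: (-3.096213, -2.920260); f=(-6.592660, -9.041747) → (-5.535497, -6.265706)
(u(0.74), v(0.74)) ≈ (-5.5355, -6.2657)

-5.5355, -6.2657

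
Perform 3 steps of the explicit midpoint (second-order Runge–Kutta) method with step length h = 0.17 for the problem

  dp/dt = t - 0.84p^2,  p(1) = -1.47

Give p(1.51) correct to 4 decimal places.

-2.1327

Midpoint: k1 = f(t_n, p_n); k2 = f(t_n + h/2, p_n + (h/2)·k1); p_{n+1} = p_n + h·k2.
t=1.000000, p=-1.470000:
  k1 = f(1.000000, -1.470000) = -0.815156
  k2 = f(1.085000, -1.539288) = -0.905303
  p ← -1.470000 + 0.17·(-0.905303) = -1.623902
t=1.170000, p=-1.623902:
  k1 = f(1.170000, -1.623902) = -1.045127
  k2 = f(1.255000, -1.712737) = -1.209114
  p ← -1.623902 + 0.17·(-1.209114) = -1.829451
t=1.340000, p=-1.829451:
  k1 = f(1.340000, -1.829451) = -1.471388
  k2 = f(1.425000, -1.954519) = -1.783921
  p ← -1.829451 + 0.17·(-1.783921) = -2.132717
p(1.51) ≈ -2.1327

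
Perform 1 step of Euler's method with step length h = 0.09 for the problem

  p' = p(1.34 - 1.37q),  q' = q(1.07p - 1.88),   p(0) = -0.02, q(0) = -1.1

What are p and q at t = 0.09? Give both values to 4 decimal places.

-0.0251, -0.9118

Euler on (p,q): p_{n+1} = p_n + h·p', q_{n+1} = q_n + h·q'.
0.000000: (-0.020000, -1.100000); f=(-0.056940, 2.091540) → (-0.025125, -0.911761)
(p(0.09), q(0.09)) ≈ (-0.0251, -0.9118)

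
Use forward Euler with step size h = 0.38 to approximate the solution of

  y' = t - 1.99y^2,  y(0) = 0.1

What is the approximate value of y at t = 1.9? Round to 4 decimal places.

Euler: y_{n+1} = y_n + h·f(t_n, y_n).
t=0.000000, y=0.100000: f=-0.019900 → y ← 0.100000 + 0.38·(-0.019900) = 0.092438
t=0.380000, y=0.092438: f=0.362996 → y ← 0.092438 + 0.38·0.362996 = 0.230376
t=0.760000, y=0.230376: f=0.654384 → y ← 0.230376 + 0.38·0.654384 = 0.479042
t=1.140000, y=0.479042: f=0.683332 → y ← 0.479042 + 0.38·0.683332 = 0.738708
t=1.520000, y=0.738708: f=0.434077 → y ← 0.738708 + 0.38·0.434077 = 0.903658
y(1.9) ≈ 0.9037

0.9037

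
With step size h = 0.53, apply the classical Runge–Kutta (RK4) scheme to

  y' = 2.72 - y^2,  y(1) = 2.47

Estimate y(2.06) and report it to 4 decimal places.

1.6848

RK4: k1 = f(s_n, y_n); k2 = f(s_n + h/2, y_n + (h/2)·k1); k3 = f(s_n + h/2, y_n + (h/2)·k2); k4 = f(s_n + h, y_n + h·k3); y_{n+1} = y_n + (h/6)·(k1 + 2k2 + 2k3 + k4).
s=1.000000, y=2.470000:
  k1 = f(1.000000, 2.470000) = -3.380900
  k2 = f(1.265000, 1.574062) = 0.242330
  k3 = f(1.265000, 2.534218) = -3.702259
  k4 = f(1.530000, 0.507803) = 2.462136
  y ← 2.470000 + (0.53/6)·(k1 + 2k2 + 2k3 + k4) = 1.777589
s=1.530000, y=1.777589:
  k1 = f(1.530000, 1.777589) = -0.439821
  k2 = f(1.795000, 1.661036) = -0.039040
  k3 = f(1.795000, 1.767243) = -0.403147
  k4 = f(2.060000, 1.563921) = 0.274153
  y ← 1.777589 + (0.53/6)·(k1 + 2k2 + 2k3 + k4) = 1.684835
y(2.06) ≈ 1.6848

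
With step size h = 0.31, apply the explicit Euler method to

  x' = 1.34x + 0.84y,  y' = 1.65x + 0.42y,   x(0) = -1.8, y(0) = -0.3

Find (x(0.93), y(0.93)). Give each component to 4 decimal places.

Euler on (x,y): x_{n+1} = x_n + h·x', y_{n+1} = y_n + h·y'.
0.000000: (-1.800000, -0.300000); f=(-2.664000, -3.096000) → (-2.625840, -1.259760)
0.310000: (-2.625840, -1.259760); f=(-4.576824, -4.861735) → (-4.044655, -2.766898)
0.620000: (-4.044655, -2.766898); f=(-7.744033, -7.835779) → (-6.445306, -5.195989)
(x(0.93), y(0.93)) ≈ (-6.4453, -5.1960)

-6.4453, -5.1960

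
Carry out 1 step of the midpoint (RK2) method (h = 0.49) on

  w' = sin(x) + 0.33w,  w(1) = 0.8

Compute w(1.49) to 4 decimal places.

1.4374

Midpoint: k1 = f(x_n, w_n); k2 = f(x_n + h/2, w_n + (h/2)·k1); w_{n+1} = w_n + h·k2.
x=1.000000, w=0.800000:
  k1 = f(1.000000, 0.800000) = 1.105471
  k2 = f(1.245000, 1.070840) = 1.300773
  w ← 0.800000 + 0.49·1.300773 = 1.437379
w(1.49) ≈ 1.4374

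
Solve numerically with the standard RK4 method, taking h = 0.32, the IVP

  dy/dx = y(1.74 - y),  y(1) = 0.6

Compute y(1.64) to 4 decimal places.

1.0715

RK4: k1 = f(x_n, y_n); k2 = f(x_n + h/2, y_n + (h/2)·k1); k3 = f(x_n + h/2, y_n + (h/2)·k2); k4 = f(x_n + h, y_n + h·k3); y_{n+1} = y_n + (h/6)·(k1 + 2k2 + 2k3 + k4).
x=1.000000, y=0.600000:
  k1 = f(1.000000, 0.600000) = 0.684000
  k2 = f(1.160000, 0.709440) = 0.731120
  k3 = f(1.160000, 0.716979) = 0.733485
  k4 = f(1.320000, 0.834715) = 0.755655
  y ← 0.600000 + (0.32/6)·(k1 + 2k2 + 2k3 + k4) = 0.833006
x=1.320000, y=0.833006:
  k1 = f(1.320000, 0.833006) = 0.755531
  k2 = f(1.480000, 0.953891) = 0.749862
  k3 = f(1.480000, 0.952984) = 0.750014
  k4 = f(1.640000, 1.073011) = 0.715687
  y ← 0.833006 + (0.32/6)·(k1 + 2k2 + 2k3 + k4) = 1.071458
y(1.64) ≈ 1.0715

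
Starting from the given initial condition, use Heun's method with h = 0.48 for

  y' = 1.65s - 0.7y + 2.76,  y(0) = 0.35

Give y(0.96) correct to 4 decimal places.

Heun: k1 = f(s_n, y_n); k2 = f(s_n + h, y_n + h·k1); y_{n+1} = y_n + (h/2)·(k1 + k2).
s=0.000000, y=0.350000:
  k1 = f(0.000000, 0.350000) = 2.515000
  k2 = f(0.480000, 1.557200) = 2.461960
  y ← 0.350000 + (0.48/2)·(2.515000 + 2.461960) = 1.544470
s=0.480000, y=1.544470:
  k1 = f(0.480000, 1.544470) = 2.470871
  k2 = f(0.960000, 2.730488) = 2.432658
  y ← 1.544470 + (0.48/2)·(2.470871 + 2.432658) = 2.721317
y(0.96) ≈ 2.7213

2.7213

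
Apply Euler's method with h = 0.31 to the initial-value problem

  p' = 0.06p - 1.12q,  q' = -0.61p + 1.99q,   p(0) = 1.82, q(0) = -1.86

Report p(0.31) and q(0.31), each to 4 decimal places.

2.4996, -3.3516

Euler on (p,q): p_{n+1} = p_n + h·p', q_{n+1} = q_n + h·q'.
0.000000: (1.820000, -1.860000); f=(2.192400, -4.811600) → (2.499644, -3.351596)
(p(0.31), q(0.31)) ≈ (2.4996, -3.3516)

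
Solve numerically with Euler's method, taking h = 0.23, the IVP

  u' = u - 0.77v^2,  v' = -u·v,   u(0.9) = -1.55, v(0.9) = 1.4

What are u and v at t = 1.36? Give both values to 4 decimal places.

-3.4107, 2.8835

Euler on (u,v): u_{n+1} = u_n + h·u', v_{n+1} = v_n + h·v'.
0.900000: (-1.550000, 1.400000); f=(-3.059200, 2.170000) → (-2.253616, 1.899100)
1.130000: (-2.253616, 1.899100); f=(-5.030683, 4.279842) → (-3.410673, 2.883464)
(u(1.36), v(1.36)) ≈ (-3.4107, 2.8835)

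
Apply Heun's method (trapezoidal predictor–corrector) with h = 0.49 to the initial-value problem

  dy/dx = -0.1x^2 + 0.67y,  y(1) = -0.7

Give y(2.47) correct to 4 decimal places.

-2.5242

Heun: k1 = f(x_n, y_n); k2 = f(x_n + h, y_n + h·k1); y_{n+1} = y_n + (h/2)·(k1 + k2).
x=1.000000, y=-0.700000:
  k1 = f(1.000000, -0.700000) = -0.569000
  k2 = f(1.490000, -0.978810) = -0.877813
  y ← -0.700000 + (0.49/2)·(-0.569000 + (-0.877813)) = -1.054469
x=1.490000, y=-1.054469:
  k1 = f(1.490000, -1.054469) = -0.928504
  k2 = f(1.980000, -1.509436) = -1.403362
  y ← -1.054469 + (0.49/2)·(-0.928504 + (-1.403362)) = -1.625776
x=1.980000, y=-1.625776:
  k1 = f(1.980000, -1.625776) = -1.481310
  k2 = f(2.470000, -2.351618) = -2.185674
  y ← -1.625776 + (0.49/2)·(-1.481310 + (-2.185674)) = -2.524188
y(2.47) ≈ -2.5242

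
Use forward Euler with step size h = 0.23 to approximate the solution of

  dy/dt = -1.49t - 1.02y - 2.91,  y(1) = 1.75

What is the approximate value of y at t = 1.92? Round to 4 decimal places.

Euler: y_{n+1} = y_n + h·f(t_n, y_n).
t=1.000000, y=1.750000: f=-6.185000 → y ← 1.750000 + 0.23·(-6.185000) = 0.327450
t=1.230000, y=0.327450: f=-5.076699 → y ← 0.327450 + 0.23·(-5.076699) = -0.840191
t=1.460000, y=-0.840191: f=-4.228405 → y ← -0.840191 + 0.23·(-4.228405) = -1.812724
t=1.690000, y=-1.812724: f=-3.579122 → y ← -1.812724 + 0.23·(-3.579122) = -2.635922
y(1.92) ≈ -2.6359

-2.6359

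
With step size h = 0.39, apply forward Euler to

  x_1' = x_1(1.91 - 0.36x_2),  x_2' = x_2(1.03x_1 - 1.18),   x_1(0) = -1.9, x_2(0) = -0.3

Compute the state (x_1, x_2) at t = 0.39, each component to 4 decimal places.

-3.3953, 0.0670

Euler on (x_1,x_2): x_1_{n+1} = x_1_n + h·x_1', x_2_{n+1} = x_2_n + h·x_2'.
0.000000: (-1.900000, -0.300000); f=(-3.834200, 0.941100) → (-3.395338, 0.067029)
(x_1(0.39), x_2(0.39)) ≈ (-3.3953, 0.0670)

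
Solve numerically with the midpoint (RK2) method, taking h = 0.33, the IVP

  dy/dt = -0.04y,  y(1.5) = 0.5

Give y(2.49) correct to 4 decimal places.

0.4806

Midpoint: k1 = f(t_n, y_n); k2 = f(t_n + h/2, y_n + (h/2)·k1); y_{n+1} = y_n + h·k2.
t=1.500000, y=0.500000:
  k1 = f(1.500000, 0.500000) = -0.020000
  k2 = f(1.665000, 0.496700) = -0.019868
  y ← 0.500000 + 0.33·(-0.019868) = 0.493444
t=1.830000, y=0.493444:
  k1 = f(1.830000, 0.493444) = -0.019738
  k2 = f(1.995000, 0.490187) = -0.019607
  y ← 0.493444 + 0.33·(-0.019607) = 0.486973
t=2.160000, y=0.486973:
  k1 = f(2.160000, 0.486973) = -0.019479
  k2 = f(2.325000, 0.483759) = -0.019350
  y ← 0.486973 + 0.33·(-0.019350) = 0.480587
y(2.49) ≈ 0.4806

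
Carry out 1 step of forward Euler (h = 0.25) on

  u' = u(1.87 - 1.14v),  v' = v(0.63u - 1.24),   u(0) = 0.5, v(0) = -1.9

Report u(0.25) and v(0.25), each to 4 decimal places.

1.0045, -1.4606

Euler on (u,v): u_{n+1} = u_n + h·u', v_{n+1} = v_n + h·v'.
0.000000: (0.500000, -1.900000); f=(2.018000, 1.757500) → (1.004500, -1.460625)
(u(0.25), v(0.25)) ≈ (1.0045, -1.4606)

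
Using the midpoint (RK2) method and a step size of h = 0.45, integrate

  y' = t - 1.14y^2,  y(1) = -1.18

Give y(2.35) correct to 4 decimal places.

Midpoint: k1 = f(t_n, y_n); k2 = f(t_n + h/2, y_n + (h/2)·k1); y_{n+1} = y_n + h·k2.
t=1.000000, y=-1.180000:
  k1 = f(1.000000, -1.180000) = -0.587336
  k2 = f(1.225000, -1.312151) = -0.737783
  y ← -1.180000 + 0.45·(-0.737783) = -1.512002
t=1.450000, y=-1.512002:
  k1 = f(1.450000, -1.512002) = -1.156212
  k2 = f(1.675000, -1.772150) = -1.905187
  y ← -1.512002 + 0.45·(-1.905187) = -2.369336
t=1.900000, y=-2.369336:
  k1 = f(1.900000, -2.369336) = -4.499681
  k2 = f(2.125000, -3.381765) = -10.912419
  y ← -2.369336 + 0.45·(-10.912419) = -7.279925
y(2.35) ≈ -7.2799

-7.2799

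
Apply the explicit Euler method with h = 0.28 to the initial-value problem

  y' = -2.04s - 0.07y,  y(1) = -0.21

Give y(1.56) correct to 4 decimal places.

Euler: y_{n+1} = y_n + h·f(s_n, y_n).
s=1.000000, y=-0.210000: f=-2.025300 → y ← -0.210000 + 0.28·(-2.025300) = -0.777084
s=1.280000, y=-0.777084: f=-2.556804 → y ← -0.777084 + 0.28·(-2.556804) = -1.492989
y(1.56) ≈ -1.4930

-1.4930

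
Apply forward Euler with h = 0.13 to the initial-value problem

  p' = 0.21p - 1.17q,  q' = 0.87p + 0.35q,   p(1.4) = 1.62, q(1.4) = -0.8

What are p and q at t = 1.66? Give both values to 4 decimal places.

Euler on (p,q): p_{n+1} = p_n + h·p', q_{n+1} = q_n + h·q'.
1.400000: (1.620000, -0.800000); f=(1.276200, 1.129400) → (1.785906, -0.653178)
1.530000: (1.785906, -0.653178); f=(1.139259, 1.325126) → (1.934010, -0.480912)
(p(1.66), q(1.66)) ≈ (1.9340, -0.4809)

1.9340, -0.4809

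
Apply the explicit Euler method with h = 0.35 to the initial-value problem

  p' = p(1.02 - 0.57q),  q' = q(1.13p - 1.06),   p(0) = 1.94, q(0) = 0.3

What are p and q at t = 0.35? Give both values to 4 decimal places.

2.5165, 0.4189

Euler on (p,q): p_{n+1} = p_n + h·p', q_{n+1} = q_n + h·q'.
0.000000: (1.940000, 0.300000); f=(1.647060, 0.339660) → (2.516471, 0.418881)
(p(0.35), q(0.35)) ≈ (2.5165, 0.4189)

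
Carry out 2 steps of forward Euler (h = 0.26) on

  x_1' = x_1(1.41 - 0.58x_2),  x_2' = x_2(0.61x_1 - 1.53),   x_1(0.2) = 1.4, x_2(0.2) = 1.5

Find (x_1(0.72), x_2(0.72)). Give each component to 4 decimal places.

1.8842, 1.0576

Euler on (x_1,x_2): x_1_{n+1} = x_1_n + h·x_1', x_2_{n+1} = x_2_n + h·x_2'.
0.200000: (1.400000, 1.500000); f=(0.756000, -1.014000) → (1.596560, 1.236360)
0.460000: (1.596560, 1.236360); f=(1.106274, -0.687538) → (1.884191, 1.057600)
(x_1(0.72), x_2(0.72)) ≈ (1.8842, 1.0576)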